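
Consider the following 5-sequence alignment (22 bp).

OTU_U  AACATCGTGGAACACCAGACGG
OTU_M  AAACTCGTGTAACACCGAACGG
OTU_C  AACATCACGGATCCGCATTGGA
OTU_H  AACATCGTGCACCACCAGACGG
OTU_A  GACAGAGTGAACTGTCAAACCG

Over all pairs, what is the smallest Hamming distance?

2

Pairwise Hamming distances:
  OTU_U vs OTU_M: 5
  OTU_U vs OTU_C: 9
  OTU_U vs OTU_H: 2
  OTU_U vs OTU_A: 10
  OTU_M vs OTU_C: 13
  OTU_M vs OTU_H: 6
  OTU_M vs OTU_A: 12
  OTU_C vs OTU_H: 10
  OTU_C vs OTU_A: 15
  OTU_H vs OTU_A: 9
The smallest is 2, between OTU_U and OTU_H.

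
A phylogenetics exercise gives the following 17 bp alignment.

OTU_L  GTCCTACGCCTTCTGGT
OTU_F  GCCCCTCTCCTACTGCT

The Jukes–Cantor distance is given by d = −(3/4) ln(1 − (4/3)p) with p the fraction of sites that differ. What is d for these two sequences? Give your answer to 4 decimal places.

0.4770

Mismatches occur at site 2 (T/C), site 5 (T/C), site 6 (A/T), site 8 (G/T), site 12 (T/A), site 16 (G/C).
p = 6/17 = 0.352941.
d = −0.75 · ln(1 − (4/3)·0.352941) = −0.75 · ln(0.529412) = −0.75 · (-0.635988) = 0.4770.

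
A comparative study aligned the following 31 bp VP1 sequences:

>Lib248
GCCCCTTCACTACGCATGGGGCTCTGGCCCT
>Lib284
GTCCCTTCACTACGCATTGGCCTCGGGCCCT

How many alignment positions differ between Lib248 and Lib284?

4

The sequences differ at positions 2 (C/T), 18 (G/T), 21 (G/C), 25 (T/G).
That gives 4 mismatches out of 31 aligned sites, so the Hamming distance is 4.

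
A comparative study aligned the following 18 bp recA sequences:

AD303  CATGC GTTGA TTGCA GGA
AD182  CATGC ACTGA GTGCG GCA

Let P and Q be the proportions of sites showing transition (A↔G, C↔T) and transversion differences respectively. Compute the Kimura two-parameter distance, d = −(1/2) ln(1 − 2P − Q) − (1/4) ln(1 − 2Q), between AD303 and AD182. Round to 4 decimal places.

0.3567

Mismatches occur at site 6 (G→A, transition), site 7 (T→C, transition), site 11 (T→G, transversion), site 15 (A→G, transition), site 17 (G→C, transversion).
Of the 5 differences, 3 transitions and 2 transversions over 18 sites: P = 3/18 = 0.166667, Q = 2/18 = 0.111111.
d = −0.5·ln(0.555555) − 0.25·ln(0.777778) = −0.5·(-0.587788) − 0.25·(-0.251314) = 0.3567.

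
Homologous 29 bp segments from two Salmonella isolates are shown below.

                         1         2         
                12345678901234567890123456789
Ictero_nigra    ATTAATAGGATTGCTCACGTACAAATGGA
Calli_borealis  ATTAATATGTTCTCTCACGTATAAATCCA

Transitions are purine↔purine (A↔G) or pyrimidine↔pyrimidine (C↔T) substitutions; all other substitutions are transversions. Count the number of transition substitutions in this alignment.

Differing sites — 8:G/T (Tv); 10:A/T (Tv); 12:T/C (Ti); 13:G/T (Tv); 22:C/T (Ti); 27:G/C (Tv); 28:G/C (Tv).
Of the 7 differences, 2 transitions and 5 transversions, so the answer is 2.

2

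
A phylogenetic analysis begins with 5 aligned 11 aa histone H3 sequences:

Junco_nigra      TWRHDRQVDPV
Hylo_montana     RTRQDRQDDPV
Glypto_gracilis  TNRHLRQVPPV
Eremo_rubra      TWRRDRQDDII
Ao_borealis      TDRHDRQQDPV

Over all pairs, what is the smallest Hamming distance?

2

Pairwise Hamming distances:
  Junco_nigra vs Hylo_montana: 4
  Junco_nigra vs Glypto_gracilis: 3
  Junco_nigra vs Eremo_rubra: 4
  Junco_nigra vs Ao_borealis: 2
  Hylo_montana vs Glypto_gracilis: 6
  Hylo_montana vs Eremo_rubra: 5
  Hylo_montana vs Ao_borealis: 4
  Glypto_gracilis vs Eremo_rubra: 7
  Glypto_gracilis vs Ao_borealis: 4
  Eremo_rubra vs Ao_borealis: 5
The smallest is 2, between Junco_nigra and Ao_borealis.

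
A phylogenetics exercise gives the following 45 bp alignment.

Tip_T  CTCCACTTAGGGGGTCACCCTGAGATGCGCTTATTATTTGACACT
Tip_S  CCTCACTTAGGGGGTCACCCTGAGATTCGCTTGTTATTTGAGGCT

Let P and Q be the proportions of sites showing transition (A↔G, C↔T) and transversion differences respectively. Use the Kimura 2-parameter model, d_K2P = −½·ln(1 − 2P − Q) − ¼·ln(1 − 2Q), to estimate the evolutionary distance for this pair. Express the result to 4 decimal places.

0.1489

The sequences differ at positions 2 (T/C, transition), 3 (C/T, transition), 27 (G/T, transversion), 33 (A/G, transition), 42 (C/G, transversion), 43 (A/G, transition).
Of the 6 differences, 4 transitions and 2 transversions over 45 sites: P = 4/45 = 0.088889, Q = 2/45 = 0.044444.
d = −0.5·ln(0.777778) − 0.25·ln(0.911112) = −0.5·(-0.251314) − 0.25·(-0.093089) = 0.1489.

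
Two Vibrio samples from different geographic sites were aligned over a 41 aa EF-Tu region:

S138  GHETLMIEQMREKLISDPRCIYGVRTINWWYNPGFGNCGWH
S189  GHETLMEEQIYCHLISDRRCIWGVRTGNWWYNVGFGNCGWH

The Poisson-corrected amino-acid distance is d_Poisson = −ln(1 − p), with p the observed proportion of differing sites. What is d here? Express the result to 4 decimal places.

0.2478

Differing sites — 7:I/E; 10:M/I; 11:R/Y; 12:E/C; 13:K/H; 18:P/R; 22:Y/W; 27:I/G; 33:P/V.
p = 9/41 = 0.219512.
d = −ln(1 − 0.219512) = −ln(0.780488) = 0.2478.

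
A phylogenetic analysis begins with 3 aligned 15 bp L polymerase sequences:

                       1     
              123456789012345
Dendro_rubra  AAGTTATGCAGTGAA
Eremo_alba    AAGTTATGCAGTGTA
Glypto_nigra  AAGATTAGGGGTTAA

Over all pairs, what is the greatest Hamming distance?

Pairwise Hamming distances:
  Dendro_rubra vs Eremo_alba: 1
  Dendro_rubra vs Glypto_nigra: 6
  Eremo_alba vs Glypto_nigra: 7
The largest is 7, between Eremo_alba and Glypto_nigra.

7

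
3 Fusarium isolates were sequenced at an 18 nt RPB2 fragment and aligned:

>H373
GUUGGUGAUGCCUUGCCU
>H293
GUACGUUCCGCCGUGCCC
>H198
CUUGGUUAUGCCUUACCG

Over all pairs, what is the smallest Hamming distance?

4

Pairwise Hamming distances:
  H373 vs H293: 7
  H373 vs H198: 4
  H293 vs H198: 8
The smallest is 4, between H373 and H198.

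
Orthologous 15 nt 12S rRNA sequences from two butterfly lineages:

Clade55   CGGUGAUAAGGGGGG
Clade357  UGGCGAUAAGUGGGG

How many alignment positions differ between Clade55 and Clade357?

3

Differing sites — 1:C/U; 4:U/C; 11:G/U.
That gives 3 mismatches out of 15 aligned sites, so the Hamming distance is 3.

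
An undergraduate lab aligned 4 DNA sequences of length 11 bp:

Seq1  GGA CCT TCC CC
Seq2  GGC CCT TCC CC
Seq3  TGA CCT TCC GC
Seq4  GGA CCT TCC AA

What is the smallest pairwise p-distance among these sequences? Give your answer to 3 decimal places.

0.091

Pairwise Hamming distances:
  Seq1 vs Seq2: 1
  Seq1 vs Seq3: 2
  Seq1 vs Seq4: 2
  Seq2 vs Seq3: 3
  Seq2 vs Seq4: 3
  Seq3 vs Seq4: 3
The smallest is 1 mismatch, between Seq1 and Seq2; p = 1/11 = 0.091.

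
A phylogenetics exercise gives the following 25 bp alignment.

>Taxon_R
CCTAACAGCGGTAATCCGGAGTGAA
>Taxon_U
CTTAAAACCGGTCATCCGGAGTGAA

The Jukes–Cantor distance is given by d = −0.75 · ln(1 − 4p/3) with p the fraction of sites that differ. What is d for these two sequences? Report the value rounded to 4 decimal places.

0.1800

Mismatches occur at site 2 (C/T), site 6 (C/A), site 8 (G/C), site 13 (A/C).
p = 4/25 = 0.160000.
d = −0.75 · ln(1 − (4/3)·0.160000) = −0.75 · ln(0.786667) = −0.75 · (-0.239950) = 0.1800.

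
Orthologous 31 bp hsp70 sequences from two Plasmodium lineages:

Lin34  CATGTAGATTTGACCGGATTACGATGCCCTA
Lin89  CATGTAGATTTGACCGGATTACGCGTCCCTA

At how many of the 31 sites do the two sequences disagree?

3

Differing sites — 24:A/C; 25:T/G; 26:G/T.
That gives 3 mismatches out of 31 aligned sites, so the Hamming distance is 3.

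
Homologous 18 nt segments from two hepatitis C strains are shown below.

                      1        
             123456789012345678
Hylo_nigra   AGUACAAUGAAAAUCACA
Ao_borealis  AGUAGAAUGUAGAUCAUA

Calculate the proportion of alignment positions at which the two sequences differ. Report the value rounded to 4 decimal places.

0.2222

Mismatches occur at site 5 (C/G), site 10 (A/U), site 12 (A/G), site 17 (C/U).
There are 4 differences over 18 sites, so p = 4/18 = 0.2222.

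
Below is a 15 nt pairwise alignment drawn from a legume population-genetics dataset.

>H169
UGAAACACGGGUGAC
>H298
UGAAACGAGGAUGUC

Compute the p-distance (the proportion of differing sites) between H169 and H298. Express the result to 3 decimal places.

The sequences differ at positions 7 (A/G), 8 (C/A), 11 (G/A), 14 (A/U).
There are 4 differences over 15 sites, so p = 4/15 = 0.267.

0.267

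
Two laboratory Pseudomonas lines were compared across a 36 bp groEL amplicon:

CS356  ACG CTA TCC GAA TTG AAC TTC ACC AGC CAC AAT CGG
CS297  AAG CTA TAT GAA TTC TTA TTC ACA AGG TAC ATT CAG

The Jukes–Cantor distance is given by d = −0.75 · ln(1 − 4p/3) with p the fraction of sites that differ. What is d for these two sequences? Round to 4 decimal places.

Mismatches occur at site 2 (C→A), site 8 (C→A), site 9 (C→T), site 15 (G→C), site 16 (A→T), site 17 (A→T), site 18 (C→A), site 24 (C→A), site 27 (C→G), site 28 (C→T), site 32 (A→T), site 35 (G→A).
p = 12/36 = 0.333333.
d = −0.75 · ln(1 − (4/3)·0.333333) = −0.75 · ln(0.555556) = −0.75 · (-0.587786) = 0.4408.

0.4408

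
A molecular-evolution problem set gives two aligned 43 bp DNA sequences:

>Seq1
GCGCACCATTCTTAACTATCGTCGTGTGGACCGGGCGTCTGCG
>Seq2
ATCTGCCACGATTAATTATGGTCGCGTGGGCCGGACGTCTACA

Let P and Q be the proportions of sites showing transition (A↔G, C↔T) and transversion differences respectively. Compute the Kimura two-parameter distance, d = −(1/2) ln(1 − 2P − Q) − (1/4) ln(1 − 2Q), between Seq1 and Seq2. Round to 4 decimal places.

Mismatches occur at site 1 (G/A, transition), site 2 (C/T, transition), site 3 (G/C, transversion), site 4 (C/T, transition), site 5 (A/G, transition), site 9 (T/C, transition), site 10 (T/G, transversion), site 11 (C/A, transversion), site 16 (C/T, transition), site 20 (C/G, transversion), site 25 (T/C, transition), site 30 (A/G, transition), site 35 (G/A, transition), site 41 (G/A, transition), site 43 (G/A, transition).
Of the 15 differences, 11 transitions and 4 transversions over 43 sites: P = 11/43 = 0.255814, Q = 4/43 = 0.093023.
d = −0.5·ln(0.395349) − 0.25·ln(0.813954) = −0.5·(-0.927986) − 0.25·(-0.205851) = 0.5155.

0.5155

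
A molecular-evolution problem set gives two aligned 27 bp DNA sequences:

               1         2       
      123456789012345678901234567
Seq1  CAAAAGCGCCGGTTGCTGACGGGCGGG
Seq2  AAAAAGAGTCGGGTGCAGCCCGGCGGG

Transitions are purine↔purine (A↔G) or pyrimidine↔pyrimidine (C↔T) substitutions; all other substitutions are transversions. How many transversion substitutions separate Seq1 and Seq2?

6

Mismatches occur at site 1 (C→A, transversion), site 7 (C→A, transversion), site 9 (C→T, transition), site 13 (T→G, transversion), site 17 (T→A, transversion), site 19 (A→C, transversion), site 21 (G→C, transversion).
Of the 7 differences, 1 transition and 6 transversions, so the answer is 6.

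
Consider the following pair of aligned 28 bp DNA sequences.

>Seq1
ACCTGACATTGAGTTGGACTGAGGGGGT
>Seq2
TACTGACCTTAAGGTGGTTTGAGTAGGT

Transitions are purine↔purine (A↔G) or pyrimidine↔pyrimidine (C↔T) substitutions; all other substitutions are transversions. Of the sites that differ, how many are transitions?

3

Mismatches occur at site 1 (A/T, transversion), site 2 (C/A, transversion), site 8 (A/C, transversion), site 11 (G/A, transition), site 14 (T/G, transversion), site 18 (A/T, transversion), site 19 (C/T, transition), site 24 (G/T, transversion), site 25 (G/A, transition).
Of the 9 differences, 3 transitions and 6 transversions, so the answer is 3.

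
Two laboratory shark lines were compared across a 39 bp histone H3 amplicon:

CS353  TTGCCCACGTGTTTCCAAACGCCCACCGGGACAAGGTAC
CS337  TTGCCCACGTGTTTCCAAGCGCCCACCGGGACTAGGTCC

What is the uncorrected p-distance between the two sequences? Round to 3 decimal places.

0.077

Mismatches occur at site 19 (A↔G), site 33 (A↔T), site 38 (A↔C).
There are 3 differences over 39 sites, so p = 3/39 = 0.077.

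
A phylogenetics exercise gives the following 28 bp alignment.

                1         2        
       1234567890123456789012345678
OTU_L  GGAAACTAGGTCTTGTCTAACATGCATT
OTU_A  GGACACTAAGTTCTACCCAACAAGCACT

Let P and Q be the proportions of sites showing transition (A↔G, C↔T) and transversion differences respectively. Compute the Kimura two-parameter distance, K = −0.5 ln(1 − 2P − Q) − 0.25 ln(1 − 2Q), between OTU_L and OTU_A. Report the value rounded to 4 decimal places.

0.4622

The sequences differ at positions 4 (A/C, transversion), 9 (G/A, transition), 12 (C/T, transition), 13 (T/C, transition), 15 (G/A, transition), 16 (T/C, transition), 18 (T/C, transition), 23 (T/A, transversion), 27 (T/C, transition).
Of the 9 differences, 7 transitions and 2 transversions over 28 sites: P = 7/28 = 0.250000, Q = 2/28 = 0.071429.
d = −0.5·ln(0.428571) − 0.25·ln(0.857142) = −0.5·(-0.847299) − 0.25·(-0.154152) = 0.4622.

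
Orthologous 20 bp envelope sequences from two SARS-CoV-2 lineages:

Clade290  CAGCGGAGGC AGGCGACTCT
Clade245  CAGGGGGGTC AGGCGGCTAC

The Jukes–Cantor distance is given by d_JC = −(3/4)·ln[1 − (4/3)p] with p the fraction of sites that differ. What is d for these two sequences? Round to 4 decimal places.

Differing sites — 4:C/G; 7:A/G; 9:G/T; 16:A/G; 19:C/A; 20:T/C.
p = 6/20 = 0.300000.
d = −0.75 · ln(1 − (4/3)·0.300000) = −0.75 · ln(0.600000) = −0.75 · (-0.510826) = 0.3831.

0.3831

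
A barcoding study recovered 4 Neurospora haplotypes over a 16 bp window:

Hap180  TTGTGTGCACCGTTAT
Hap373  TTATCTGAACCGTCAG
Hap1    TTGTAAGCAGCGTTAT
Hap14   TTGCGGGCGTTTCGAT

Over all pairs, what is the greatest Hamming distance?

12

Pairwise Hamming distances:
  Hap180 vs Hap373: 5
  Hap180 vs Hap1: 3
  Hap180 vs Hap14: 8
  Hap373 vs Hap1: 7
  Hap373 vs Hap14: 12
  Hap1 vs Hap14: 9
The largest is 12, between Hap373 and Hap14.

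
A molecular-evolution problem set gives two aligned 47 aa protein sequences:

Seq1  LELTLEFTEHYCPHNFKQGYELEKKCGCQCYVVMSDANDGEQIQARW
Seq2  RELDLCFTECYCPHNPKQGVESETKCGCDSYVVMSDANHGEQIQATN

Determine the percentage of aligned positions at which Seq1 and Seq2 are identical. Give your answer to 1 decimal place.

72.3%

Differing sites — 1:L/R; 4:T/D; 6:E/C; 10:H/C; 16:F/P; 20:Y/V; 22:L/S; 24:K/T; 29:Q/D; 30:C/S; 39:D/H; 46:R/T; 47:W/N.
34 of the 47 sites match, so the percent identity is 34/47 × 100 = 72.3%.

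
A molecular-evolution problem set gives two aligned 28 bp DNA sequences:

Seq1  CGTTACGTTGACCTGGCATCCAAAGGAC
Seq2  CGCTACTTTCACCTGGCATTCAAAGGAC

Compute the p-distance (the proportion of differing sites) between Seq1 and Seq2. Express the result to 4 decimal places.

0.1429

Differing sites — 3:T/C; 7:G/T; 10:G/C; 20:C/T.
There are 4 differences over 28 sites, so p = 4/28 = 0.1429.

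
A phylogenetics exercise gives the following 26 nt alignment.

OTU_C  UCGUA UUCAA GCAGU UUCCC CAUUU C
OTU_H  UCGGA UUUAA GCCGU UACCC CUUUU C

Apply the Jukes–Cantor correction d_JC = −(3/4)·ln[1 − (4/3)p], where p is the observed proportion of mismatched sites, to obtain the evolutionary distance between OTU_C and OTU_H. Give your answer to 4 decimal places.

0.2222

Differing sites — 4:U/G; 8:C/U; 13:A/C; 17:U/A; 22:A/U.
p = 5/26 = 0.192308.
d = −0.75 · ln(1 − (4/3)·0.192308) = −0.75 · ln(0.743589) = −0.75 · (-0.296267) = 0.2222.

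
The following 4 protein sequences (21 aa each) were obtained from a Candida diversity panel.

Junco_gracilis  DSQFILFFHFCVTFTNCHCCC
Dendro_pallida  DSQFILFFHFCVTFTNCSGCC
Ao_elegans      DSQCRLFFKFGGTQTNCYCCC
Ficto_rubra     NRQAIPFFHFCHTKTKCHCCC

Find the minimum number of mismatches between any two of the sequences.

2

Pairwise Hamming distances:
  Junco_gracilis vs Dendro_pallida: 2
  Junco_gracilis vs Ao_elegans: 7
  Junco_gracilis vs Ficto_rubra: 7
  Dendro_pallida vs Ao_elegans: 8
  Dendro_pallida vs Ficto_rubra: 9
  Ao_elegans vs Ficto_rubra: 11
The smallest is 2, between Junco_gracilis and Dendro_pallida.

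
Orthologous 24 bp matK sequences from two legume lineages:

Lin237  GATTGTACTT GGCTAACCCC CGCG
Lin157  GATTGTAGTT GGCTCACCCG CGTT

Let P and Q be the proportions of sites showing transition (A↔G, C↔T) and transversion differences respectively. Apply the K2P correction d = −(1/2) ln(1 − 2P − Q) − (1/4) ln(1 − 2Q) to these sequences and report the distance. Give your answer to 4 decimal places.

0.2452

Mismatches occur at site 8 (C/G, transversion), site 15 (A/C, transversion), site 20 (C/G, transversion), site 23 (C/T, transition), site 24 (G/T, transversion).
Of the 5 differences, 1 transition and 4 transversions over 24 sites: P = 1/24 = 0.041667, Q = 4/24 = 0.166667.
d = −0.5·ln(0.749999) − 0.25·ln(0.666666) = −0.5·(-0.287683) − 0.25·(-0.405466) = 0.2452.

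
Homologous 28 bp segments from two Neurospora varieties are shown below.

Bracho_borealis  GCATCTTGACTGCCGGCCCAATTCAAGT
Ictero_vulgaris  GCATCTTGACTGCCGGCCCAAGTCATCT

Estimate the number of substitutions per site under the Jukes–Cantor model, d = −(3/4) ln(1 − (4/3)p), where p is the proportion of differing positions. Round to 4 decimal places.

0.1156

Differing sites — 22:T/G; 26:A/T; 27:G/C.
p = 3/28 = 0.107143.
d = −0.75 · ln(1 − (4/3)·0.107143) = −0.75 · ln(0.857143) = −0.75 · (-0.154151) = 0.1156.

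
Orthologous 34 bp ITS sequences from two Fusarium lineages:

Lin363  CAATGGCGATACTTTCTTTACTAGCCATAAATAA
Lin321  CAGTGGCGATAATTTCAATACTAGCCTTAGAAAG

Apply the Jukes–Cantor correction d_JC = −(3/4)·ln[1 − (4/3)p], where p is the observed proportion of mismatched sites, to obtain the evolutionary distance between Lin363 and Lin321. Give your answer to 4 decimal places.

The sequences differ at positions 3 (A/G), 12 (C/A), 17 (T/A), 18 (T/A), 27 (A/T), 30 (A/G), 32 (T/A), 34 (A/G).
p = 8/34 = 0.235294.
d = −0.75 · ln(1 − (4/3)·0.235294) = −0.75 · ln(0.686275) = −0.75 · (-0.376477) = 0.2824.

0.2824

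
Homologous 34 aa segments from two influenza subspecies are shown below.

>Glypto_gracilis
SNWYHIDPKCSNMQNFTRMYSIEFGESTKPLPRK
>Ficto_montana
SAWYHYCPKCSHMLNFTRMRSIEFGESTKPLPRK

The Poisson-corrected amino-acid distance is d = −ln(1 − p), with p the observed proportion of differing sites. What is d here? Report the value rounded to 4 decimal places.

The sequences differ at positions 2 (N/A), 6 (I/Y), 7 (D/C), 12 (N/H), 14 (Q/L), 20 (Y/R).
p = 6/34 = 0.176471.
d = −ln(1 − 0.176471) = −ln(0.823529) = 0.1942.

0.1942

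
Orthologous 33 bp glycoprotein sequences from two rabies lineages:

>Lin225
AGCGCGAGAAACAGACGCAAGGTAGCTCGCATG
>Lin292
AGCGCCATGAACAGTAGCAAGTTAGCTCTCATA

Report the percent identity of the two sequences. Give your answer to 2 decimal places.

Mismatches occur at site 6 (G↔C), site 8 (G↔T), site 9 (A↔G), site 15 (A↔T), site 16 (C↔A), site 22 (G↔T), site 29 (G↔T), site 33 (G↔A).
25 of the 33 sites match, so the percent identity is 25/33 × 100 = 75.76%.

75.76%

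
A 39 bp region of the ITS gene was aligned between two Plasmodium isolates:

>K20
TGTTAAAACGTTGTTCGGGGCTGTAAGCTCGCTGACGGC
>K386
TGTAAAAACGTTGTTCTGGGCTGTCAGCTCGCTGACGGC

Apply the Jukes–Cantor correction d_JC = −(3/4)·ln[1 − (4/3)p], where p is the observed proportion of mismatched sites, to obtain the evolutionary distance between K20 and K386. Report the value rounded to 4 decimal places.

0.0812

The sequences differ at positions 4 (T/A), 17 (G/T), 25 (A/C).
p = 3/39 = 0.076923.
d = −0.75 · ln(1 − (4/3)·0.076923) = −0.75 · ln(0.897436) = −0.75 · (-0.108213) = 0.0812.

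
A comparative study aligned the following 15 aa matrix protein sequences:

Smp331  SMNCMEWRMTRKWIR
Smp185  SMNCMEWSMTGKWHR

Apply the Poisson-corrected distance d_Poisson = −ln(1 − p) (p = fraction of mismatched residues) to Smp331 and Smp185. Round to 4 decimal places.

Differing sites — 8:R/S; 11:R/G; 14:I/H.
p = 3/15 = 0.200000.
d = −ln(1 − 0.200000) = −ln(0.800000) = 0.2231.

0.2231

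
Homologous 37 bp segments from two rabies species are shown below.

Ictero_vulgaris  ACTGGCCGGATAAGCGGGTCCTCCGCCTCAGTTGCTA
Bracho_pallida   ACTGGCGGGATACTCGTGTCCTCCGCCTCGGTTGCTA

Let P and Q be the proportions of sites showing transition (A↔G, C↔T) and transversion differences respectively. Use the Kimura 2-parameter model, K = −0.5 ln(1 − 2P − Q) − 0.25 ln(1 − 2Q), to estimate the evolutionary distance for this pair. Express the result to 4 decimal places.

Differing sites — 7:C/G (Tv); 13:A/C (Tv); 14:G/T (Tv); 17:G/T (Tv); 30:A/G (Ti).
Of the 5 differences, 1 transition and 4 transversions over 37 sites: P = 1/37 = 0.027027, Q = 4/37 = 0.108108.
d = −0.5·ln(0.837838) − 0.25·ln(0.783784) = −0.5·(-0.176931) − 0.25·(-0.243622) = 0.1494.

0.1494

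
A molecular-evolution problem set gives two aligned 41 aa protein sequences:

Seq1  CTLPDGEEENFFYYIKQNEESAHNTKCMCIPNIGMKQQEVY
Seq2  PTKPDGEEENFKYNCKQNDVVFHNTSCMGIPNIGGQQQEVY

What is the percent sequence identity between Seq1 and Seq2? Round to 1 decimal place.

Differing sites — 1:C/P; 3:L/K; 12:F/K; 14:Y/N; 15:I/C; 19:E/D; 20:E/V; 21:S/V; 22:A/F; 26:K/S; 29:C/G; 35:M/G; 36:K/Q.
28 of the 41 sites match, so the percent identity is 28/41 × 100 = 68.3%.

68.3%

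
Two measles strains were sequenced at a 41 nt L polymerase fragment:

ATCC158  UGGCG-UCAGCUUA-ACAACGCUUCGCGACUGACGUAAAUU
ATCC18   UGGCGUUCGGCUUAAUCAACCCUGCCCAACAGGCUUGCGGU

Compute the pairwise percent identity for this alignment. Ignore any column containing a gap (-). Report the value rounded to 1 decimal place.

66.7%

Excluding the 2 gap columns leaves 39 comparable sites.
Differing sites — 9:A/G; 16:A/U; 21:G/C; 24:U/G; 26:G/C; 28:G/A; 31:U/A; 33:A/G; 35:G/U; 37:A/G; 38:A/C; 39:A/G; 40:U/G.
26 of the 39 comparable sites match, so the percent identity is 26/39 × 100 = 66.7%.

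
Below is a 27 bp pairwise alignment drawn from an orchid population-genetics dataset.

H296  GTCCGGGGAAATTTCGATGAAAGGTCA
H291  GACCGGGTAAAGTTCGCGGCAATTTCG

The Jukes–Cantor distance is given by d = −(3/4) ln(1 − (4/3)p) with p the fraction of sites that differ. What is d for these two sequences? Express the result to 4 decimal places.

Differing sites — 2:T/A; 8:G/T; 12:T/G; 17:A/C; 18:T/G; 20:A/C; 23:G/T; 24:G/T; 27:A/G.
p = 9/27 = 0.333333.
d = −0.75 · ln(1 − (4/3)·0.333333) = −0.75 · ln(0.555556) = −0.75 · (-0.587786) = 0.4408.

0.4408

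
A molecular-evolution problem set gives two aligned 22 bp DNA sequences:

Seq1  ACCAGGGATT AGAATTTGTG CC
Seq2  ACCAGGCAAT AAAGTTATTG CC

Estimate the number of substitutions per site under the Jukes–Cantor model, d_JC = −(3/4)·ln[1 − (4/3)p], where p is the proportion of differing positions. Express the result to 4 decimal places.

The sequences differ at positions 7 (G/C), 9 (T/A), 12 (G/A), 14 (A/G), 17 (T/A), 18 (G/T).
p = 6/22 = 0.272727.
d = −0.75 · ln(1 − (4/3)·0.272727) = −0.75 · ln(0.636364) = −0.75 · (-0.451985) = 0.3390.

0.3390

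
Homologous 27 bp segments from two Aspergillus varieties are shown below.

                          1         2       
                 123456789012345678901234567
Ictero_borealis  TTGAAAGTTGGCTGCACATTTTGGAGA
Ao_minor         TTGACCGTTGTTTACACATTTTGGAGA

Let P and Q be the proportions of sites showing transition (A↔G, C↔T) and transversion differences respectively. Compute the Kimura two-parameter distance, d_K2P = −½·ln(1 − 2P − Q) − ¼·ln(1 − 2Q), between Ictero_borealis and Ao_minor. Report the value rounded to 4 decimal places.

Differing sites — 5:A/C (Tv); 6:A/C (Tv); 11:G/T (Tv); 12:C/T (Ti); 14:G/A (Ti).
Of the 5 differences, 2 transitions and 3 transversions over 27 sites: P = 2/27 = 0.074074, Q = 3/27 = 0.111111.
d = −0.5·ln(0.740741) − 0.25·ln(0.777778) = −0.5·(-0.300104) − 0.25·(-0.251314) = 0.2129.

0.2129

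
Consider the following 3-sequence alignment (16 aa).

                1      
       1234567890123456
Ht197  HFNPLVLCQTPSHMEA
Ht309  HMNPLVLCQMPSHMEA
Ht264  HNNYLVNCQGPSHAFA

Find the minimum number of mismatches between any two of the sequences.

Pairwise Hamming distances:
  Ht197 vs Ht309: 2
  Ht197 vs Ht264: 6
  Ht309 vs Ht264: 6
The smallest is 2, between Ht197 and Ht309.

2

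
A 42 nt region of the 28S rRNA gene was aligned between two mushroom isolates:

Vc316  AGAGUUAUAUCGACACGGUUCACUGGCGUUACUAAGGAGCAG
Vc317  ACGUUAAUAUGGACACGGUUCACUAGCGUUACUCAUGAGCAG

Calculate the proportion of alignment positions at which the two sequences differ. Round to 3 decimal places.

Differing sites — 2:G/C; 3:A/G; 4:G/U; 6:U/A; 11:C/G; 25:G/A; 34:A/C; 36:G/U.
There are 8 differences over 42 sites, so p = 8/42 = 0.190.

0.190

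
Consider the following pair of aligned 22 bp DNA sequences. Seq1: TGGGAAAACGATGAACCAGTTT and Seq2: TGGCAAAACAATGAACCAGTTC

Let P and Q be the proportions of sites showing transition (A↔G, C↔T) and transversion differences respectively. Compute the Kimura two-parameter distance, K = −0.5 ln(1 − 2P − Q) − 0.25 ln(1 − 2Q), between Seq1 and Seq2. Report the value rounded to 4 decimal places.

The sequences differ at positions 4 (G/C, transversion), 10 (G/A, transition), 22 (T/C, transition).
Of the 3 differences, 2 transitions and 1 transversion over 22 sites: P = 2/22 = 0.090909, Q = 1/22 = 0.045455.
d = −0.5·ln(0.772727) − 0.25·ln(0.909090) = −0.5·(-0.257829) − 0.25·(-0.095311) = 0.1527.

0.1527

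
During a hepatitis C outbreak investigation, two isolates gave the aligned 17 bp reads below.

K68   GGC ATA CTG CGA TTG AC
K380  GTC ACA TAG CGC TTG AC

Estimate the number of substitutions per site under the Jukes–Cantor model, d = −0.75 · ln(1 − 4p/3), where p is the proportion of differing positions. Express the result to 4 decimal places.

Mismatches occur at site 2 (G/T), site 5 (T/C), site 7 (C/T), site 8 (T/A), site 12 (A/C).
p = 5/17 = 0.294118.
d = −0.75 · ln(1 − (4/3)·0.294118) = −0.75 · ln(0.607843) = −0.75 · (-0.497839) = 0.3734.

0.3734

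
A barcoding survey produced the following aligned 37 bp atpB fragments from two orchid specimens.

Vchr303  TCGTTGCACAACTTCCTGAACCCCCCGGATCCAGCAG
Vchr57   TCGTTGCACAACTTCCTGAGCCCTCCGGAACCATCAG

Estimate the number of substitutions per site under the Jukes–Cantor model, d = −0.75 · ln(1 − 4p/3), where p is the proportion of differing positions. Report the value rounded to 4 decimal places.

0.1167

Differing sites — 20:A/G; 24:C/T; 30:T/A; 34:G/T.
p = 4/37 = 0.108108.
d = −0.75 · ln(1 − (4/3)·0.108108) = −0.75 · ln(0.855856) = −0.75 · (-0.155653) = 0.1167.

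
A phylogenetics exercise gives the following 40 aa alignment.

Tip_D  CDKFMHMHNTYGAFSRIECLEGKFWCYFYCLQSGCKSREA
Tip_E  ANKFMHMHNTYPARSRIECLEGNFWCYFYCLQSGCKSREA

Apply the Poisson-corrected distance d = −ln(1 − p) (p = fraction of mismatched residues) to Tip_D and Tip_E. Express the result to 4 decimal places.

0.1335

Mismatches occur at site 1 (C↔A), site 2 (D↔N), site 12 (G↔P), site 14 (F↔R), site 23 (K↔N).
p = 5/40 = 0.125000.
d = −ln(1 − 0.125000) = −ln(0.875000) = 0.1335.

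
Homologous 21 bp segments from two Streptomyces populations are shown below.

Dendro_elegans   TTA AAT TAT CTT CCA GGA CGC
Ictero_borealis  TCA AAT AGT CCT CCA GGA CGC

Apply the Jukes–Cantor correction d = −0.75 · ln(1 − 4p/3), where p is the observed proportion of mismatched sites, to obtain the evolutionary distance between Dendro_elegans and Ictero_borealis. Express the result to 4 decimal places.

0.2197

Mismatches occur at site 2 (T/C), site 7 (T/A), site 8 (A/G), site 11 (T/C).
p = 4/21 = 0.190476.
d = −0.75 · ln(1 − (4/3)·0.190476) = −0.75 · ln(0.746032) = −0.75 · (-0.292987) = 0.2197.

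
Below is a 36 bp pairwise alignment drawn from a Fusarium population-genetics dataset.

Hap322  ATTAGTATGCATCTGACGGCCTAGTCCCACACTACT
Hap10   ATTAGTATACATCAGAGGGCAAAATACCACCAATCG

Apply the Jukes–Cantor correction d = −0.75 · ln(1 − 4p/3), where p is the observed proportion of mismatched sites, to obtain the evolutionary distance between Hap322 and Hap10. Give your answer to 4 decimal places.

Differing sites — 9:G/A; 14:T/A; 17:C/G; 21:C/A; 22:T/A; 24:G/A; 26:C/A; 31:A/C; 32:C/A; 33:T/A; 34:A/T; 36:T/G.
p = 12/36 = 0.333333.
d = −0.75 · ln(1 − (4/3)·0.333333) = −0.75 · ln(0.555556) = −0.75 · (-0.587786) = 0.4408.

0.4408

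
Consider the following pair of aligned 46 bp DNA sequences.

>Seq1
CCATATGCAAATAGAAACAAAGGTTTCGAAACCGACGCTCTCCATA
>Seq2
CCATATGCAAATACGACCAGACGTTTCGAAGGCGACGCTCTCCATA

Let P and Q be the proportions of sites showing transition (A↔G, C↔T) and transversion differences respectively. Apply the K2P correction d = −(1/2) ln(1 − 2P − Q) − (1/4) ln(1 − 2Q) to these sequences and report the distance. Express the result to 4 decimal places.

0.1703

Mismatches occur at site 14 (G/C, transversion), site 15 (A/G, transition), site 17 (A/C, transversion), site 20 (A/G, transition), site 22 (G/C, transversion), site 31 (A/G, transition), site 32 (C/G, transversion).
Of the 7 differences, 3 transitions and 4 transversions over 46 sites: P = 3/46 = 0.065217, Q = 4/46 = 0.086957.
d = −0.5·ln(0.782609) − 0.25·ln(0.826086) = −0.5·(-0.245122) − 0.25·(-0.191056) = 0.1703.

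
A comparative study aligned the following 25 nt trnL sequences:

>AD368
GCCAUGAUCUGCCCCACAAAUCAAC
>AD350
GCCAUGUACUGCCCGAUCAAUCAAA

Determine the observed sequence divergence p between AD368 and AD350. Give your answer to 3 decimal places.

Mismatches occur at site 7 (A→U), site 8 (U→A), site 15 (C→G), site 17 (C→U), site 18 (A→C), site 25 (C→A).
There are 6 differences over 25 sites, so p = 6/25 = 0.240.

0.240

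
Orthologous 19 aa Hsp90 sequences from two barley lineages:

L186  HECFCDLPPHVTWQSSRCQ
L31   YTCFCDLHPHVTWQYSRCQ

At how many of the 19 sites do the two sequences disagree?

The sequences differ at positions 1 (H/Y), 2 (E/T), 8 (P/H), 15 (S/Y).
That gives 4 mismatches out of 19 aligned sites, so the Hamming distance is 4.

4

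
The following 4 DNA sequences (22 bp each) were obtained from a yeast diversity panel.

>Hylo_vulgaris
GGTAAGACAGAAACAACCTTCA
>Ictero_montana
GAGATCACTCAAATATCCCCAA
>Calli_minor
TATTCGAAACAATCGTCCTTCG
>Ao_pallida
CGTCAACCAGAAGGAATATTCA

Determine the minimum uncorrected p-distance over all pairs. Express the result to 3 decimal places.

0.364

Pairwise Hamming distances:
  Hylo_vulgaris vs Ictero_montana: 11
  Hylo_vulgaris vs Calli_minor: 10
  Hylo_vulgaris vs Ao_pallida: 8
  Ictero_montana vs Calli_minor: 14
  Ictero_montana vs Ao_pallida: 17
  Calli_minor vs Ao_pallida: 15
The smallest is 8 mismatches, between Hylo_vulgaris and Ao_pallida; p = 8/22 = 0.364.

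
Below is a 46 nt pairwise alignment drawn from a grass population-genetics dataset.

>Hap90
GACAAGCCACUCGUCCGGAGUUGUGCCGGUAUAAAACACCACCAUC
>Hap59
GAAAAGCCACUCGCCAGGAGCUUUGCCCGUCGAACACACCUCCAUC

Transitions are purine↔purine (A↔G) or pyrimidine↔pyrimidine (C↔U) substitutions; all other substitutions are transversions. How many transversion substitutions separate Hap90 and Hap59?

8

The sequences differ at positions 3 (C/A, transversion), 14 (U/C, transition), 16 (C/A, transversion), 21 (U/C, transition), 23 (G/U, transversion), 28 (G/C, transversion), 31 (A/C, transversion), 32 (U/G, transversion), 35 (A/C, transversion), 41 (A/U, transversion).
Of the 10 differences, 2 transitions and 8 transversions, so the answer is 8.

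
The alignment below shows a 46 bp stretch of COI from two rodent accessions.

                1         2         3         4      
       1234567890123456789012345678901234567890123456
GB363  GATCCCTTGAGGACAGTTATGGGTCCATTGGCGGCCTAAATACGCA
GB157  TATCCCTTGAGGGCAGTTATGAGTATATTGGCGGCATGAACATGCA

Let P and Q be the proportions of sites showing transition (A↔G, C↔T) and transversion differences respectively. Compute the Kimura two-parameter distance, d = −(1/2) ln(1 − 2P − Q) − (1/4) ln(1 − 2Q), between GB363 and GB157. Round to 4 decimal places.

Differing sites — 1:G/T (Tv); 13:A/G (Ti); 22:G/A (Ti); 25:C/A (Tv); 26:C/T (Ti); 36:C/A (Tv); 38:A/G (Ti); 41:T/C (Ti); 43:C/T (Ti).
Of the 9 differences, 6 transitions and 3 transversions over 46 sites: P = 6/46 = 0.130435, Q = 3/46 = 0.065217.
d = −0.5·ln(0.673913) − 0.25·ln(0.869566) = −0.5·(-0.394654) − 0.25·(-0.139761) = 0.2323.

0.2323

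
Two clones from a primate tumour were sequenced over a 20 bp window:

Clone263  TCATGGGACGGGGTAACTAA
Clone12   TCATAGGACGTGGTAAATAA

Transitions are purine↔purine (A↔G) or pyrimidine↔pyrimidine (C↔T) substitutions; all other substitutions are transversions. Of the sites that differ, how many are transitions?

Differing sites — 5:G/A (Ti); 11:G/T (Tv); 17:C/A (Tv).
Of the 3 differences, 1 transition and 2 transversions, so the answer is 1.

1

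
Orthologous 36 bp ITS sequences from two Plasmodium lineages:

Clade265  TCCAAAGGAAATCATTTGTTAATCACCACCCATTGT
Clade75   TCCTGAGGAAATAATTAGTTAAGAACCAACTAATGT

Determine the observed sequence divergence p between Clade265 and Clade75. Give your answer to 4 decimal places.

The sequences differ at positions 4 (A/T), 5 (A/G), 13 (C/A), 17 (T/A), 23 (T/G), 24 (C/A), 29 (C/A), 31 (C/T), 33 (T/A).
There are 9 differences over 36 sites, so p = 9/36 = 0.2500.

0.2500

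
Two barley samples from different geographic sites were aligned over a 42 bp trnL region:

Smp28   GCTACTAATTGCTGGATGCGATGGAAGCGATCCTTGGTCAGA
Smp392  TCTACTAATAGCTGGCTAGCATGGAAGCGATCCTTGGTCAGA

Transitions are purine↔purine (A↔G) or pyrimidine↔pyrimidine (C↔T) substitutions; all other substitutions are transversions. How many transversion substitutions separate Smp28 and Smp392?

The sequences differ at positions 1 (G/T, transversion), 10 (T/A, transversion), 16 (A/C, transversion), 18 (G/A, transition), 19 (C/G, transversion), 20 (G/C, transversion).
Of the 6 differences, 1 transition and 5 transversions, so the answer is 5.

5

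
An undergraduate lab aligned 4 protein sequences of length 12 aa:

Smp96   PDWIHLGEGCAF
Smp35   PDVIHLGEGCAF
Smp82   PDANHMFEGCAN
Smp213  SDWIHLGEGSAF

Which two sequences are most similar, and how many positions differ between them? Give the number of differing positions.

Pairwise Hamming distances:
  Smp96 vs Smp35: 1
  Smp96 vs Smp82: 5
  Smp96 vs Smp213: 2
  Smp35 vs Smp82: 5
  Smp35 vs Smp213: 3
  Smp82 vs Smp213: 7
The smallest is 1, between Smp96 and Smp35.

1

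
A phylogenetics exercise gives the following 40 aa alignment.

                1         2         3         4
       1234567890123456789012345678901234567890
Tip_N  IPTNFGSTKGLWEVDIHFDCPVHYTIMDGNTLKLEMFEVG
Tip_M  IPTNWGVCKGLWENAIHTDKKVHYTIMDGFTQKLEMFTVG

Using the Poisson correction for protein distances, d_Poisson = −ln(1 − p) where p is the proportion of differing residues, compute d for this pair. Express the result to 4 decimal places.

The sequences differ at positions 5 (F/W), 7 (S/V), 8 (T/C), 14 (V/N), 15 (D/A), 18 (F/T), 20 (C/K), 21 (P/K), 30 (N/F), 32 (L/Q), 38 (E/T).
p = 11/40 = 0.275000.
d = −ln(1 − 0.275000) = −ln(0.725000) = 0.3216.

0.3216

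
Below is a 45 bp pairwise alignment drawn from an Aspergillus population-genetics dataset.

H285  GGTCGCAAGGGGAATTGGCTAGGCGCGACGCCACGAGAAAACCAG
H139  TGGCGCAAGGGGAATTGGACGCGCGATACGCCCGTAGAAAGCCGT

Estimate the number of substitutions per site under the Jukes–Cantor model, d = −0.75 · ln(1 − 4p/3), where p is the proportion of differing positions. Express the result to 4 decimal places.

Mismatches occur at site 1 (G→T), site 3 (T→G), site 19 (C→A), site 20 (T→C), site 21 (A→G), site 22 (G→C), site 26 (C→A), site 27 (G→T), site 33 (A→C), site 34 (C→G), site 35 (G→T), site 41 (A→G), site 44 (A→G), site 45 (G→T).
p = 14/45 = 0.311111.
d = −0.75 · ln(1 − (4/3)·0.311111) = −0.75 · ln(0.585185) = −0.75 · (-0.535827) = 0.4019.

0.4019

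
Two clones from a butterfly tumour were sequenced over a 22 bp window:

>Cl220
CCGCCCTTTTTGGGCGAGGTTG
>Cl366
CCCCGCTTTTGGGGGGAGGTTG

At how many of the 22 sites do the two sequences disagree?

4

Differing sites — 3:G/C; 5:C/G; 11:T/G; 15:C/G.
That gives 4 mismatches out of 22 aligned sites, so the Hamming distance is 4.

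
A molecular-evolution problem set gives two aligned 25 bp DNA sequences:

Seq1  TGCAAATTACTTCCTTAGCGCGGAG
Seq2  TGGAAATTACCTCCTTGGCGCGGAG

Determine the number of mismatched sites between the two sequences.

The sequences differ at positions 3 (C/G), 11 (T/C), 17 (A/G).
That gives 3 mismatches out of 25 aligned sites, so the Hamming distance is 3.

3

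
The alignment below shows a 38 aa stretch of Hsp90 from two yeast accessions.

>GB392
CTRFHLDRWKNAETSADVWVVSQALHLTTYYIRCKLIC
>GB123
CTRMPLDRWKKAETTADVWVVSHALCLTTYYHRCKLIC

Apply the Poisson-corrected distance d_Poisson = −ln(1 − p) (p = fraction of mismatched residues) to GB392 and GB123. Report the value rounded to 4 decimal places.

0.2036

The sequences differ at positions 4 (F/M), 5 (H/P), 11 (N/K), 15 (S/T), 23 (Q/H), 26 (H/C), 32 (I/H).
p = 7/38 = 0.184211.
d = −ln(1 − 0.184211) = −ln(0.815789) = 0.2036.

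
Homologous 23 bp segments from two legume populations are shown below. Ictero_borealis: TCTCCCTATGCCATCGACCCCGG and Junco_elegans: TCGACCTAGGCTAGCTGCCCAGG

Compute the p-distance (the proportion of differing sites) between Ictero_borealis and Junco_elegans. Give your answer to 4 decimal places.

Differing sites — 3:T/G; 4:C/A; 9:T/G; 12:C/T; 14:T/G; 16:G/T; 17:A/G; 21:C/A.
There are 8 differences over 23 sites, so p = 8/23 = 0.3478.

0.3478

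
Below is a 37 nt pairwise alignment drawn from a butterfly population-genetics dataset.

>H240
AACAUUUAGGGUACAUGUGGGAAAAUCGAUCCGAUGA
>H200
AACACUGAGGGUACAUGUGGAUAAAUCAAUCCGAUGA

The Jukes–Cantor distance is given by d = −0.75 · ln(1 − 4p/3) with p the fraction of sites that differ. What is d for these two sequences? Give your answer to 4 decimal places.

Differing sites — 5:U/C; 7:U/G; 21:G/A; 22:A/U; 28:G/A.
p = 5/37 = 0.135135.
d = −0.75 · ln(1 − (4/3)·0.135135) = −0.75 · ln(0.819820) = −0.75 · (-0.198670) = 0.1490.

0.1490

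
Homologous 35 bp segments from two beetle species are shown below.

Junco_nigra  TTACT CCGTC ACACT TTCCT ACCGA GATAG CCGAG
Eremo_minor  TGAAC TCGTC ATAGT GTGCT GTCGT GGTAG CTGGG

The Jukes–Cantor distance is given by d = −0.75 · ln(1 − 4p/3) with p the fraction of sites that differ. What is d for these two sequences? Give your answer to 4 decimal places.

0.5716

Mismatches occur at site 2 (T/G), site 4 (C/A), site 5 (T/C), site 6 (C/T), site 12 (C/T), site 14 (C/G), site 16 (T/G), site 18 (C/G), site 21 (A/G), site 22 (C/T), site 25 (A/T), site 27 (A/G), site 32 (C/T), site 34 (A/G).
p = 14/35 = 0.400000.
d = −0.75 · ln(1 − (4/3)·0.400000) = −0.75 · ln(0.466667) = −0.75 · (-0.762139) = 0.5716.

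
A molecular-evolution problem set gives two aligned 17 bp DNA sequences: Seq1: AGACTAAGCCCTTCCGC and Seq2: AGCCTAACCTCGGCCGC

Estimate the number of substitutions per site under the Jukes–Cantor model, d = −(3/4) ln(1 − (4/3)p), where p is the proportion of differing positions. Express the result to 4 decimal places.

0.3734

Differing sites — 3:A/C; 8:G/C; 10:C/T; 12:T/G; 13:T/G.
p = 5/17 = 0.294118.
d = −0.75 · ln(1 − (4/3)·0.294118) = −0.75 · ln(0.607843) = −0.75 · (-0.497839) = 0.3734.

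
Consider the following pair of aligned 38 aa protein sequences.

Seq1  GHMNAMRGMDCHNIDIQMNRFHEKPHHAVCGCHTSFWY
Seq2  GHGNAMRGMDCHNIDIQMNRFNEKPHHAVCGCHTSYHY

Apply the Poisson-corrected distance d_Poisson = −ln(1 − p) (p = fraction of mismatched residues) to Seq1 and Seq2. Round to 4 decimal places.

0.1112

Mismatches occur at site 3 (M→G), site 22 (H→N), site 36 (F→Y), site 37 (W→H).
p = 4/38 = 0.105263.
d = −ln(1 − 0.105263) = −ln(0.894737) = 0.1112.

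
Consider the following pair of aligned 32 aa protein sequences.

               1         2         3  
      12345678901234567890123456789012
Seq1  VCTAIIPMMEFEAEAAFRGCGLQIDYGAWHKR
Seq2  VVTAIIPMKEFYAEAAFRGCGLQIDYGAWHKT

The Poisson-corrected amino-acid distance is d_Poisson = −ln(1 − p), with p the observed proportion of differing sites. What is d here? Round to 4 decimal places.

Mismatches occur at site 2 (C→V), site 9 (M→K), site 12 (E→Y), site 32 (R→T).
p = 4/32 = 0.125000.
d = −ln(1 − 0.125000) = −ln(0.875000) = 0.1335.

0.1335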